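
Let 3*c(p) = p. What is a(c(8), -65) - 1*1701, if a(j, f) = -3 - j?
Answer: -5120/3 ≈ -1706.7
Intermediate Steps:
c(p) = p/3
a(c(8), -65) - 1*1701 = (-3 - 8/3) - 1*1701 = (-3 - 1*8/3) - 1701 = (-3 - 8/3) - 1701 = -17/3 - 1701 = -5120/3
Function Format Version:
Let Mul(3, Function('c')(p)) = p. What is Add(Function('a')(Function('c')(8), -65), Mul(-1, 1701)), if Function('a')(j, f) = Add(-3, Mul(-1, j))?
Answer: Rational(-5120, 3) ≈ -1706.7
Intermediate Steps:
Function('c')(p) = Mul(Rational(1, 3), p)
Add(Function('a')(Function('c')(8), -65), Mul(-1, 1701)) = Add(Add(-3, Mul(-1, Mul(Rational(1, 3), 8))), Mul(-1, 1701)) = Add(Add(-3, Mul(-1, Rational(8, 3))), -1701) = Add(Add(-3, Rational(-8, 3)), -1701) = Add(Rational(-17, 3), -1701) = Rational(-5120, 3)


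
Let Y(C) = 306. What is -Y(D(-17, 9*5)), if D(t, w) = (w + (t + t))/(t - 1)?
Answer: -306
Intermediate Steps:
D(t, w) = (w + 2*t)/(-1 + t)
-Y(D(-17, 9*5)) = -1*306 = -306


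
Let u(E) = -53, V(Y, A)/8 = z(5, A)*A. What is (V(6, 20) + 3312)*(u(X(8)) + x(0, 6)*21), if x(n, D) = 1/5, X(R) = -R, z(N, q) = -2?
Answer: -730048/5 ≈ -1.4601e+5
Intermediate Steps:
x(n, D) = ⅕
V(Y, A) = -16*A (V(Y, A) = 8*(-2*A) = -16*A)
(V(6, 20) + 3312)*(u(X(8)) + x(0, 6)*21) = (-16*20 + 3312)*(-53 + (⅕)*21) = (-320 + 3312)*(-53 + 21/5) = 2992*(-244/5) = -730048/5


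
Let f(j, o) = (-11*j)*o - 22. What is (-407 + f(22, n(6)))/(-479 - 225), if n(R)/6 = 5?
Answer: 699/64 ≈ 10.922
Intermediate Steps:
n(R) = 30 (n(R) = 6*5 = 30)
f(j, o) = -22 - 11*j*o (f(j, o) = -11*j*o - 22 = -22 - 11*j*o)
(-407 + f(22, n(6)))/(-479 - 225) = (-407 + (-22 - 11*22*30))/(-479 - 225) = (-407 + (-22 - 7260))/(-704) = (-407 - 7282)*(-1/704) = -7689*(-1/704) = 699/64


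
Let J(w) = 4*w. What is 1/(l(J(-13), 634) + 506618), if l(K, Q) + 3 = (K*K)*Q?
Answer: 1/2220951 ≈ 4.5026e-7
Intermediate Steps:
l(K, Q) = -3 + Q*K² (l(K, Q) = -3 + (K*K)*Q = -3 + K²*Q = -3 + Q*K²)
1/(l(J(-13), 634) + 506618) = 1/((-3 + 634*(4*(-13))²) + 506618) = 1/((-3 + 634*(-52)²) + 506618) = 1/((-3 + 634*2704) + 506618) = 1/((-3 + 1714336) + 506618) = 1/(1714333 + 506618) = 1/2220951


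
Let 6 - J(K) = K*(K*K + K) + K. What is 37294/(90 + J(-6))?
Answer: 18647/141 ≈ 132.25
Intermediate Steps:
J(K) = 6 - K - K*(K + K²) (J(K) = 6 - (K*(K*K + K) + K) = 6 - (K*(K² + K) + K) = 6 - (K*(K + K²) + K) = 6 - (K + K*(K + K²)) = 6 + (-K - K*(K + K²)) = 6 - K - K*(K + K²))
37294/(90 + J(-6)) = 37294/(90 + (6 - 1*(-6) - 1*(-6)² - 1*(-6)³)) = 37294/(90 + (6 + 6 - 1*36 - 1*(-216))) = 37294/(90 + (6 + 6 - 36 + 216)) = 37294/(90 + 192) = 37294/282 = (1/282)*37294 = 18647/141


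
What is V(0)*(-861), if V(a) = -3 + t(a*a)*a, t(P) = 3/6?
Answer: 2583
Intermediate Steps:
t(P) = 1/2 (t(P) = 3*(1/6) = 1/2)
V(a) = -3 + a/2
V(0)*(-861) = (-3 + (1/2)*0)*(-861) = (-3 + 0)*(-861) = -3*(-861) = 2583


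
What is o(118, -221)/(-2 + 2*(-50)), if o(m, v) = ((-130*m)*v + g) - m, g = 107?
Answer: -1130043/34 ≈ -33237.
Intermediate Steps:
o(m, v) = 107 - m - 130*m*v (o(m, v) = ((-130*m)*v + 107) - m = (-130*m*v + 107) - m = (107 - 130*m*v) - m = 107 - m - 130*m*v)
o(118, -221)/(-2 + 2*(-50)) = (107 - 1*118 - 130*118*(-221))/(-2 + 2*(-50)) = (107 - 118 + 3390140)/(-2 - 100) = 3390129/(-102) = 3390129*(-1/102) = -1130043/34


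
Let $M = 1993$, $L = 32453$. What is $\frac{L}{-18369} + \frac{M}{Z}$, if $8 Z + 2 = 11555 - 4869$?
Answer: $\frac{6329957}{10231533} \approx 0.61867$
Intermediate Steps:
$Z = \frac{1671}{2}$ ($Z = - \frac{1}{4} + \frac{11555 - 4869}{8} = - \frac{1}{4} + \frac{1}{8} \cdot 6686 = - \frac{1}{4} + \frac{3343}{4} = \frac{1671}{2} \approx 835.5$)
$\frac{L}{-18369} + \frac{M}{Z} = \frac{32453}{-18369} + \frac{1993}{\frac{1671}{2}} = 32453 \left(- \frac{1}{18369}\right) + 1993 \cdot \frac{2}{1671} = - \frac{32453}{18369} + \frac{3986}{1671} = \frac{6329957}{10231533}$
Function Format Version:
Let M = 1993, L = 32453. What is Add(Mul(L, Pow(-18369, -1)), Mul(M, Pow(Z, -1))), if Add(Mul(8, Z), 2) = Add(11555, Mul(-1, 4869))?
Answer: Rational(6329957, 10231533) ≈ 0.61867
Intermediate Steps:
Z = Rational(1671, 2) (Z = Add(Rational(-1, 4), Mul(Rational(1, 8), Add(11555, Mul(-1, 4869)))) = Add(Rational(-1, 4), Mul(Rational(1, 8), Add(11555, -4869))) = Add(Rational(-1, 4), Mul(Rational(1, 8), 6686)) = Add(Rational(-1, 4), Rational(3343, 4)) = Rational(1671, 2) ≈ 835.50)
Add(Mul(L, Pow(-18369, -1)), Mul(M, Pow(Z, -1))) = Add(Mul(32453, Pow(-18369, -1)), Mul(1993, Pow(Rational(1671, 2), -1))) = Add(Mul(32453, Rational(-1, 18369)), Mul(1993, Rational(2, 1671))) = Add(Rational(-32453, 18369), Rational(3986, 1671)) = Rational(6329957, 10231533)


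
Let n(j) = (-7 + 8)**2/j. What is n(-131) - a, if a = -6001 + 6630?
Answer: -82400/131 ≈ -629.01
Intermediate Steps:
n(j) = 1/j (n(j) = 1**2/j = 1/j)
a = 629
n(-131) - a = 1/(-131) - 1*629 = -1/131 - 629 = -82400/131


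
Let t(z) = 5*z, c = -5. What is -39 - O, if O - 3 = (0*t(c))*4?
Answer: -42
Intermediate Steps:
O = 3 (O = 3 + (0*(5*(-5)))*4 = 3 + (0*(-25))*4 = 3 + 0*4 = 3 + 0 = 3)
-39 - O = -39 - 1*3 = -39 - 3 = -42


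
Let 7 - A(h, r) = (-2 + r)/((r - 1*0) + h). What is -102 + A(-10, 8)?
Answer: -92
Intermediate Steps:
A(h, r) = 7 - (-2 + r)/(h + r) (A(h, r) = 7 - (-2 + r)/((r - 1*0) + h) = 7 - (-2 + r)/((r + 0) + h) = 7 - (-2 + r)/(r + h) = 7 - (-2 + r)/(h + r))
-102 + A(-10, 8) = -102 + (2 + 6*8 + 7*(-10))/(-10 + 8) = -102 + (2 + 48 - 70)/(-2) = -102 - ½*(-20) = -102 + 10 = -92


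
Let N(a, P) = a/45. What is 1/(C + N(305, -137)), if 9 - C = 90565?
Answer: -9/814943 ≈ -1.1044e-5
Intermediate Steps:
N(a, P) = a/45 (N(a, P) = a*(1/45) = a/45)
C = -90556 (C = 9 - 1*90565 = 9 - 90565 = -90556)
1/(C + N(305, -137)) = 1/(-90556 + (1/45)*305) = 1/(-90556 + 61/9) = 1/(-814943/9) = -9/814943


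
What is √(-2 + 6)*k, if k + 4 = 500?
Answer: 992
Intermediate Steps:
k = 496 (k = -4 + 500 = 496)
√(-2 + 6)*k = √(-2 + 6)*496 = √4*496 = 2*496 = 992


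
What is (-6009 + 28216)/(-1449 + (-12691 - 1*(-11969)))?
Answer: -22207/2171 ≈ -10.229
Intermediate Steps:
(-6009 + 28216)/(-1449 + (-12691 - 1*(-11969))) = 22207/(-1449 + (-12691 + 11969)) = 22207/(-1449 - 722) = 22207/(-2171) = 22207*(-1/2171) = -22207/2171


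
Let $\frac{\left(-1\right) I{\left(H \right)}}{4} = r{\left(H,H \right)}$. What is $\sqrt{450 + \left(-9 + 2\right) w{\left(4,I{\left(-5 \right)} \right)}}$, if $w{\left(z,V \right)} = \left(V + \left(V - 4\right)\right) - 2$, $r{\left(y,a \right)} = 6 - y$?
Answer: $2 \sqrt{277} \approx 33.287$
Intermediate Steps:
$I{\left(H \right)} = -24 + 4 H$ ($I{\left(H \right)} = - 4 \left(6 - H\right) = -24 + 4 H$)
$w{\left(z,V \right)} = -6 + 2 V$ ($w{\left(z,V \right)} = \left(V + \left(-4 + V\right)\right) - 2 = \left(-4 + 2 V\right) - 2 = -6 + 2 V$)
$\sqrt{450 + \left(-9 + 2\right) w{\left(4,I{\left(-5 \right)} \right)}} = \sqrt{450 + \left(-9 + 2\right) \left(-6 + 2 \left(-24 + 4 \left(-5\right)\right)\right)} = \sqrt{450 - 7 \left(-6 + 2 \left(-24 - 20\right)\right)} = \sqrt{450 - 7 \left(-6 + 2 \left(-44\right)\right)} = \sqrt{450 - 7 \left(-6 - 88\right)} = \sqrt{450 - -658} = \sqrt{450 + 658} = \sqrt{1108} = 2 \sqrt{277}$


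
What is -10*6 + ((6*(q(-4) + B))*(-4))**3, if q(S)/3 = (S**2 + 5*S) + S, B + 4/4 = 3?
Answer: 147197892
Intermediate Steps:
B = 2 (B = -1 + 3 = 2)
q(S) = 3*S**2 + 18*S (q(S) = 3*((S**2 + 5*S) + S) = 3*(S**2 + 6*S) = 3*S**2 + 18*S)
-10*6 + ((6*(q(-4) + B))*(-4))**3 = -10*6 + ((6*(3*(-4)*(6 - 4) + 2))*(-4))**3 = -60 + ((6*(3*(-4)*2 + 2))*(-4))**3 = -60 + ((6*(-24 + 2))*(-4))**3 = -60 + ((6*(-22))*(-4))**3 = -60 + (-132*(-4))**3 = -60 + 528**3 = -60 + 147197952 = 147197892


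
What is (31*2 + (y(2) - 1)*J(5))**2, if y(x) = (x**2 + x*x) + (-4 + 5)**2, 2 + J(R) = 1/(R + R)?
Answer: 54756/25 ≈ 2190.2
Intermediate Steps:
J(R) = -2 + 1/(2*R) (J(R) = -2 + 1/(R + R) = -2 + 1/(2*R))
y(x) = 1 + 2*x**2 (y(x) = (x**2 + x**2) + 1**2 = 2*x**2 + 1 = 1 + 2*x**2)
(31*2 + (y(2) - 1)*J(5))**2 = (31*2 + ((1 + 2*2**2) - 1)*(-2 + (1/2)/5))**2 = (62 + ((1 + 2*4) - 1)*(-2 + (1/2)*(1/5)))**2 = (62 + ((1 + 8) - 1)*(-2 + 1/10))**2 = (62 + (9 - 1)*(-19/10))**2 = (62 + 8*(-19/10))**2 = (62 - 76/5)**2 = (234/5)**2 = 54756/25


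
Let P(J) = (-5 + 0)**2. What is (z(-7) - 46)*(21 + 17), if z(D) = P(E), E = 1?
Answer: -798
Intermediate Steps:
P(J) = 25 (P(J) = (-5)**2 = 25)
z(D) = 25
(z(-7) - 46)*(21 + 17) = (25 - 46)*(21 + 17) = -21*38 = -798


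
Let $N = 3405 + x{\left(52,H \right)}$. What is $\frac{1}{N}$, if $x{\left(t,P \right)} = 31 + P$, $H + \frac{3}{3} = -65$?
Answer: $\frac{1}{3370} \approx 0.00029674$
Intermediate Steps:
$H = -66$ ($H = -1 - 65 = -66$)
$N = 3370$ ($N = 3405 + \left(31 - 66\right) = 3405 - 35 = 3370$)
$\frac{1}{N} = \frac{1}{3370}$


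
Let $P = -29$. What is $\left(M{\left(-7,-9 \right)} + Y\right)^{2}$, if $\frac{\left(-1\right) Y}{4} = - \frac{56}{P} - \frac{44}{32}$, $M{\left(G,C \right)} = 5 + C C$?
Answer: $\frac{23609881}{3364} \approx 7018.4$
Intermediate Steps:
$M{\left(G,C \right)} = 5 + C^{2}$
$Y = - \frac{129}{58}$ ($Y = - 4 \left(- \frac{56}{-29} - \frac{44}{32}\right) = - 4 \left(\left(-56\right) \left(- \frac{1}{29}\right) - \frac{11}{8}\right) = - 4 \left(\frac{56}{29} - \frac{11}{8}\right) = \left(-4\right) \frac{129}{232} = - \frac{129}{58} \approx -2.2241$)
$\left(M{\left(-7,-9 \right)} + Y\right)^{2} = \left(\left(5 + \left(-9\right)^{2}\right) - \frac{129}{58}\right)^{2} = \left(\left(5 + 81\right) - \frac{129}{58}\right)^{2} = \left(86 - \frac{129}{58}\right)^{2} = \left(\frac{4859}{58}\right)^{2} = \frac{23609881}{3364}$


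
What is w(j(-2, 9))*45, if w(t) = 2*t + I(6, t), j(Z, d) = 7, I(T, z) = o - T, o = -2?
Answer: 270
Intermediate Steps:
I(T, z) = -2 - T
w(t) = -8 + 2*t (w(t) = 2*t + (-2 - 1*6) = 2*t + (-2 - 6) = 2*t - 8 = -8 + 2*t)
w(j(-2, 9))*45 = (-8 + 2*7)*45 = (-8 + 14)*45 = 6*45 = 270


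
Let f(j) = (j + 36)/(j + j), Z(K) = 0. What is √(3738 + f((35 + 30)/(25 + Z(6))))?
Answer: √2531906/26 ≈ 61.200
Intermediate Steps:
f(j) = (36 + j)/(2*j) (f(j) = (36 + j)/((2*j)) = (36 + j)*(1/(2*j)) = (36 + j)/(2*j))
√(3738 + f((35 + 30)/(25 + Z(6)))) = √(3738 + (36 + (35 + 30)/(25 + 0))/(2*(((35 + 30)/(25 + 0))))) = √(3738 + (36 + 65/25)/(2*((65/25)))) = √(3738 + (36 + 65*(1/25))/(2*((65*(1/25))))) = √(3738 + (36 + 13/5)/(2*(13/5))) = √(3738 + (½)*(5/13)*(193/5)) = √(3738 + 193/26) = √(97381/26) = √2531906/26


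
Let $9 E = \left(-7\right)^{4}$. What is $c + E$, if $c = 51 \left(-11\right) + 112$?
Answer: $- \frac{1640}{9} \approx -182.22$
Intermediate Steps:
$E = \frac{2401}{9}$ ($E = \frac{\left(-7\right)^{4}}{9} = \frac{1}{9} \cdot 2401 = \frac{2401}{9} \approx 266.78$)
$c = -449$ ($c = -561 + 112 = -449$)
$c + E = -449 + \frac{2401}{9} = - \frac{1640}{9}$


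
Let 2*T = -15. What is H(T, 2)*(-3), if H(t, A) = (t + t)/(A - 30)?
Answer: -45/28 ≈ -1.6071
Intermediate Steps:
T = -15/2 (T = (½)*(-15) = -15/2 ≈ -7.5000)
H(t, A) = 2*t/(-30 + A) (H(t, A) = (2*t)/(-30 + A) = 2*t/(-30 + A))
H(T, 2)*(-3) = (2*(-15/2)/(-30 + 2))*(-3) = (2*(-15/2)/(-28))*(-3) = (2*(-15/2)*(-1/28))*(-3) = (15/28)*(-3) = -45/28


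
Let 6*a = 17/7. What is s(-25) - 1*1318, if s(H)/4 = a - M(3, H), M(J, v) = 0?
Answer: -27644/21 ≈ -1316.4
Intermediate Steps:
a = 17/42 (a = (17/7)/6 = (17*(⅐))/6 = (⅙)*(17/7) = 17/42 ≈ 0.40476)
s(H) = 34/21 (s(H) = 4*(17/42 - 1*0) = 4*(17/42 + 0) = 4*(17/42) = 34/21)
s(-25) - 1*1318 = 34/21 - 1*1318 = 34/21 - 1318 = -27644/21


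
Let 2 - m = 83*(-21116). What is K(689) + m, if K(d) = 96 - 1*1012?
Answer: 1751714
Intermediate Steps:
K(d) = -916 (K(d) = 96 - 1012 = -916)
m = 1752630 (m = 2 - 83*(-21116) = 2 - 1*(-1752628) = 2 + 1752628 = 1752630)
K(689) + m = -916 + 1752630 = 1751714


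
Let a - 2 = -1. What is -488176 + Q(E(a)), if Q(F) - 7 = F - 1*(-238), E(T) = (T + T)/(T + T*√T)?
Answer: -487930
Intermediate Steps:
a = 1 (a = 2 - 1 = 1)
E(T) = 2*T/(T + T^(3/2)) (E(T) = (2*T)/(T + T^(3/2)) = 2*T/(T + T^(3/2)))
Q(F) = 245 + F (Q(F) = 7 + (F - 1*(-238)) = 7 + (F + 238) = 7 + (238 + F) = 245 + F)
-488176 + Q(E(a)) = -488176 + (245 + 2*1/(1 + 1^(3/2))) = -488176 + (245 + 2*1/(1 + 1)) = -488176 + (245 + 2*1/2) = -488176 + (245 + 2*1*(½)) = -488176 + (245 + 1) = -488176 + 246 = -487930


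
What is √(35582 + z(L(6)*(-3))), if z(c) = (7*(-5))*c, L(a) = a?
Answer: 2*√9053 ≈ 190.29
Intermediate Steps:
z(c) = -35*c
√(35582 + z(L(6)*(-3))) = √(35582 - 210*(-3)) = √(35582 - 35*(-18)) = √(35582 + 630) = √36212 = 2*√9053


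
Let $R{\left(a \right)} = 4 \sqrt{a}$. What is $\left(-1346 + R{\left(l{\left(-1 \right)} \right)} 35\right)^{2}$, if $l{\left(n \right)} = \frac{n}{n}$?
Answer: $1454436$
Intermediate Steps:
$l{\left(n \right)} = 1$
$\left(-1346 + R{\left(l{\left(-1 \right)} \right)} 35\right)^{2} = \left(-1346 + 4 \sqrt{1} \cdot 35\right)^{2} = \left(-1346 + 4 \cdot 1 \cdot 35\right)^{2} = \left(-1346 + 4 \cdot 35\right)^{2} = \left(-1346 + 140\right)^{2} = \left(-1206\right)^{2} = 1454436$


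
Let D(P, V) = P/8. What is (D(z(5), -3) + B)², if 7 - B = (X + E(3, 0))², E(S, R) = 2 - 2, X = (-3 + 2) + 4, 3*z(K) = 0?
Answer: 4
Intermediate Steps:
z(K) = 0 (z(K) = (⅓)*0 = 0)
X = 3 (X = -1 + 4 = 3)
E(S, R) = 0
D(P, V) = P/8 (D(P, V) = P*(⅛) = P/8)
B = -2 (B = 7 - (3 + 0)² = 7 - 1*3² = 7 - 1*9 = 7 - 9 = -2)
(D(z(5), -3) + B)² = ((⅛)*0 - 2)² = (0 - 2)² = (-2)² = 4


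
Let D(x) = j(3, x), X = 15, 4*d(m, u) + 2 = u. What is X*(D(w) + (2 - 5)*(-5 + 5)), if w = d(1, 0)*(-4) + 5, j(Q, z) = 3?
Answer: 45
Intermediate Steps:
d(m, u) = -½ + u/4
w = 7 (w = (-½ + (¼)*0)*(-4) + 5 = (-½ + 0)*(-4) + 5 = -½*(-4) + 5 = 2 + 5 = 7)
D(x) = 3
X*(D(w) + (2 - 5)*(-5 + 5)) = 15*(3 + (2 - 5)*(-5 + 5)) = 15*(3 - 3*0) = 15*(3 + 0) = 15*3 = 45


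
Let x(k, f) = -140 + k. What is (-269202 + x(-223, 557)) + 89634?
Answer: -179931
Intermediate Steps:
(-269202 + x(-223, 557)) + 89634 = (-269202 + (-140 - 223)) + 89634 = (-269202 - 363) + 89634 = -269565 + 89634 = -179931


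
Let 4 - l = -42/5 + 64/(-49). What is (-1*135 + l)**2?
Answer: 883100089/60025 ≈ 14712.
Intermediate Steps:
l = 3358/245 (l = 4 - (-42/5 + 64/(-49)) = 4 - (-42*1/5 + 64*(-1/49)) = 4 - (-42/5 - 64/49) = 4 - 1*(-2378/245) = 4 + 2378/245 = 3358/245 ≈ 13.706)
(-1*135 + l)**2 = (-1*135 + 3358/245)**2 = (-135 + 3358/245)**2 = (-29717/245)**2 = 883100089/60025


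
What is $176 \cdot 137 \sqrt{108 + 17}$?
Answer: $120560 \sqrt{5} \approx 2.6958 \cdot 10^{5}$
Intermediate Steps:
$176 \cdot 137 \sqrt{108 + 17} = 24112 \sqrt{125} = 24112 \cdot 5 \sqrt{5} = 120560 \sqrt{5}$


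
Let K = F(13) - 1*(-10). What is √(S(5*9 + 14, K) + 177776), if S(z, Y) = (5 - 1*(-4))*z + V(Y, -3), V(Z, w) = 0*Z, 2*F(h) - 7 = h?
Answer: √178307 ≈ 422.26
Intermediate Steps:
F(h) = 7/2 + h/2
V(Z, w) = 0
K = 20 (K = (7/2 + (½)*13) - 1*(-10) = (7/2 + 13/2) + 10 = 10 + 10 = 20)
S(z, Y) = 9*z (S(z, Y) = (5 - 1*(-4))*z + 0 = (5 + 4)*z + 0 = 9*z + 0 = 9*z)
√(S(5*9 + 14, K) + 177776) = √(9*(5*9 + 14) + 177776) = √(9*(45 + 14) + 177776) = √(9*59 + 177776) = √(531 + 177776) = √178307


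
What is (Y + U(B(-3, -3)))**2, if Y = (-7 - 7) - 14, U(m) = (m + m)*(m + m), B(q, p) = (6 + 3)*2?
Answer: 1607824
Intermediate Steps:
B(q, p) = 18 (B(q, p) = 9*2 = 18)
U(m) = 4*m**2 (U(m) = (2*m)*(2*m) = 4*m**2)
Y = -28 (Y = -14 - 14 = -28)
(Y + U(B(-3, -3)))**2 = (-28 + 4*18**2)**2 = (-28 + 4*324)**2 = (-28 + 1296)**2 = 1268**2 = 1607824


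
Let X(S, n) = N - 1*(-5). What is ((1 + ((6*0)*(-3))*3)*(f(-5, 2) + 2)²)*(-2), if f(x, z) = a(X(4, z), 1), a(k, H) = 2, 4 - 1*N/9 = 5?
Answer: -32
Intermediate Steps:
N = -9 (N = 36 - 9*5 = 36 - 45 = -9)
X(S, n) = -4 (X(S, n) = -9 - 1*(-5) = -9 + 5 = -4)
f(x, z) = 2
((1 + ((6*0)*(-3))*3)*(f(-5, 2) + 2)²)*(-2) = ((1 + ((6*0)*(-3))*3)*(2 + 2)²)*(-2) = ((1 + (0*(-3))*3)*4²)*(-2) = ((1 + 0*3)*16)*(-2) = ((1 + 0)*16)*(-2) = (1*16)*(-2) = 16*(-2) = -32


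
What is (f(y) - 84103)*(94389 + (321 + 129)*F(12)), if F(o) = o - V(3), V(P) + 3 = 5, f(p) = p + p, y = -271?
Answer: -8370459405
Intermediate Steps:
f(p) = 2*p
V(P) = 2 (V(P) = -3 + 5 = 2)
F(o) = -2 + o (F(o) = o - 1*2 = o - 2 = -2 + o)
(f(y) - 84103)*(94389 + (321 + 129)*F(12)) = (2*(-271) - 84103)*(94389 + (321 + 129)*(-2 + 12)) = (-542 - 84103)*(94389 + 450*10) = -84645*(94389 + 4500) = -84645*98889 = -8370459405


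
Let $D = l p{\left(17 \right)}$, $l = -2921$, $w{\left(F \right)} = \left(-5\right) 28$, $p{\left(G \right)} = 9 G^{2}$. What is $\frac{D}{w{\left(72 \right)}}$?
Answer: $\frac{7597521}{140} \approx 54268.0$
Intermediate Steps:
$w{\left(F \right)} = -140$
$D = -7597521$ ($D = - 2921 \cdot 9 \cdot 17^{2} = - 2921 \cdot 9 \cdot 289 = \left(-2921\right) 2601 = -7597521$)
$\frac{D}{w{\left(72 \right)}} = - \frac{7597521}{-140} = \left(-7597521\right) \left(- \frac{1}{140}\right) = \frac{7597521}{140}$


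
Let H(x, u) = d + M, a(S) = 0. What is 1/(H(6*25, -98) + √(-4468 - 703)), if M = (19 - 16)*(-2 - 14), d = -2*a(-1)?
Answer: -48/7475 - I*√5171/7475 ≈ -0.0064214 - 0.00962*I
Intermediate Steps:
d = 0 (d = -2*0 = 0)
M = -48 (M = 3*(-16) = -48)
H(x, u) = -48 (H(x, u) = 0 - 48 = -48)
1/(H(6*25, -98) + √(-4468 - 703)) = 1/(-48 + √(-4468 - 703)) = 1/(-48 + √(-5171)) = 1/(-48 + I*√5171)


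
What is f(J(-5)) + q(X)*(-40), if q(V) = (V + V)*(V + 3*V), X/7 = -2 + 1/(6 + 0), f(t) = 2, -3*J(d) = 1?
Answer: -474302/9 ≈ -52700.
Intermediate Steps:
J(d) = -1/3 (J(d) = -1/3*1 = -1/3)
X = -77/6 (X = 7*(-2 + 1/(6 + 0)) = 7*(-2 + 1/6) = 7*(-11/6) = -77/6 ≈ -12.833)
q(V) = 8*V**2 (q(V) = (2*V)*(4*V) = 8*V**2)
f(J(-5)) + q(X)*(-40) = 2 + (8*(-77/6)**2)*(-40) = 2 + (8*(5929/36))*(-40) = 2 + (11858/9)*(-40) = 2 - 474320/9 = -474302/9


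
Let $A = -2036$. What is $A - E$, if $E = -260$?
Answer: $-1776$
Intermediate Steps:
$A - E = -2036 - -260 = -2036 + 260 = -1776$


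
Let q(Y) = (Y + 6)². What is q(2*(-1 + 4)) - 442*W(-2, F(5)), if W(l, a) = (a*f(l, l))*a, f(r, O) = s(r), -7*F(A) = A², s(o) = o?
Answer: 559556/49 ≈ 11420.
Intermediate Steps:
F(A) = -A²/7
f(r, O) = r
q(Y) = (6 + Y)²
W(l, a) = l*a² (W(l, a) = (a*l)*a = l*a²)
q(2*(-1 + 4)) - 442*W(-2, F(5)) = (6 + 2*(-1 + 4))² - (-884)*(-⅐*5²)² = (6 + 2*3)² - (-884)*(-⅐*25)² = (6 + 6)² - (-884)*(-25/7)² = 12² - (-884)*625/49 = 144 - 442*(-1250/49) = 144 + 552500/49 = 559556/49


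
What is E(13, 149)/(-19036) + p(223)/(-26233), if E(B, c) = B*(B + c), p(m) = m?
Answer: -29745863/249685694 ≈ -0.11913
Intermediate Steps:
E(13, 149)/(-19036) + p(223)/(-26233) = (13*(13 + 149))/(-19036) + 223/(-26233) = (13*162)*(-1/19036) + 223*(-1/26233) = 2106*(-1/19036) - 223/26233 = -1053/9518 - 223/26233 = -29745863/249685694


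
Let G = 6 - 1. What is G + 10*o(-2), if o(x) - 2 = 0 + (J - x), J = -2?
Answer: 25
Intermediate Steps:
o(x) = -x (o(x) = 2 + (0 + (-2 - x)) = 2 + (-2 - x) = -x)
G = 5
G + 10*o(-2) = 5 + 10*(-1*(-2)) = 5 + 10*2 = 5 + 20 = 25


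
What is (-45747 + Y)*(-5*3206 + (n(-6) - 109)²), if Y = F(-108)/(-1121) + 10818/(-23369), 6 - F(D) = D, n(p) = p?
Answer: 176926540233465/1378771 ≈ 1.2832e+8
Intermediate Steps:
F(D) = 6 - D
Y = -778476/1378771 (Y = (6 - 1*(-108))/(-1121) + 10818/(-23369) = (6 + 108)*(-1/1121) + 10818*(-1/23369) = 114*(-1/1121) - 10818/23369 = -6/59 - 10818/23369 = -778476/1378771 ≈ -0.56462)
(-45747 + Y)*(-5*3206 + (n(-6) - 109)²) = (-45747 - 778476/1378771)*(-5*3206 + (-6 - 109)²) = -63075415413*(-16030 + (-115)²)/1378771 = -63075415413*(-16030 + 13225)/1378771 = -63075415413/1378771*(-2805) = 176926540233465/1378771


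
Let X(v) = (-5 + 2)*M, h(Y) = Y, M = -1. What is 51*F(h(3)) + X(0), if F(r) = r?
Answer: 156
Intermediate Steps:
X(v) = 3 (X(v) = (-5 + 2)*(-1) = -3*(-1) = 3)
51*F(h(3)) + X(0) = 51*3 + 3 = 153 + 3 = 156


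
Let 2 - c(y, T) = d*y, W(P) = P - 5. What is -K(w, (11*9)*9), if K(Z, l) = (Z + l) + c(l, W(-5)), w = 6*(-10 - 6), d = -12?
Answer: -11489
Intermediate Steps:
w = -96 (w = 6*(-16) = -96)
W(P) = -5 + P
c(y, T) = 2 + 12*y (c(y, T) = 2 - (-12)*y = 2 + 12*y)
K(Z, l) = 2 + Z + 13*l (K(Z, l) = (Z + l) + (2 + 12*l) = 2 + Z + 13*l)
-K(w, (11*9)*9) = -(2 - 96 + 13*((11*9)*9)) = -(2 - 96 + 13*(99*9)) = -(2 - 96 + 13*891) = -(2 - 96 + 11583) = -1*11489 = -11489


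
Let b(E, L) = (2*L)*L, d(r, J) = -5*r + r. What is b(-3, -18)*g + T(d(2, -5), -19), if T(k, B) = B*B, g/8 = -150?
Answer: -777239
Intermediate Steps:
g = -1200 (g = 8*(-150) = -1200)
d(r, J) = -4*r
T(k, B) = B²
b(E, L) = 2*L²
b(-3, -18)*g + T(d(2, -5), -19) = (2*(-18)²)*(-1200) + (-19)² = (2*324)*(-1200) + 361 = 648*(-1200) + 361 = -777600 + 361 = -777239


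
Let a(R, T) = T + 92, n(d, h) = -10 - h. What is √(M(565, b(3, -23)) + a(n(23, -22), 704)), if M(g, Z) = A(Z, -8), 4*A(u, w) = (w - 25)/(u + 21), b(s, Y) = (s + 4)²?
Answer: √15599290/140 ≈ 28.211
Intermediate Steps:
b(s, Y) = (4 + s)²
A(u, w) = (-25 + w)/(4*(21 + u)) (A(u, w) = ((w - 25)/(u + 21))/4 = ((-25 + w)/(21 + u))/4 = (-25 + w)/(4*(21 + u)))
a(R, T) = 92 + T
M(g, Z) = -33/(4*(21 + Z)) (M(g, Z) = (-25 - 8)/(4*(21 + Z)) = (¼)*(-33)/(21 + Z) = -33/(4*(21 + Z)))
√(M(565, b(3, -23)) + a(n(23, -22), 704)) = √(-33/(84 + 4*(4 + 3)²) + (92 + 704)) = √(-33/(84 + 4*7²) + 796) = √(-33/(84 + 4*49) + 796) = √(-33/(84 + 196) + 796) = √(-33/280 + 796) = √(222847/280) = √15599290/140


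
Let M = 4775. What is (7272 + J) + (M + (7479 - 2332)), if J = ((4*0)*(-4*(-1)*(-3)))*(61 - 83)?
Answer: 17194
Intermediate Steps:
J = 0 (J = (0*(4*(-3)))*(-22) = (0*(-12))*(-22) = 0*(-22) = 0)
(7272 + J) + (M + (7479 - 2332)) = (7272 + 0) + (4775 + (7479 - 2332)) = 7272 + (4775 + 5147) = 7272 + 9922 = 17194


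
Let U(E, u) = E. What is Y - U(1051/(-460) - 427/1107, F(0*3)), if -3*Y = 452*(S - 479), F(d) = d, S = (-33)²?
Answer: -46799352923/509220 ≈ -91904.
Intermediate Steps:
S = 1089
Y = -275720/3 (Y = -452*(1089 - 479)/3 = -452*610/3 = -⅓*275720 = -275720/3 ≈ -91907.)
Y - U(1051/(-460) - 427/1107, F(0*3)) = -275720/3 - (1051/(-460) - 427/1107) = -275720/3 - (1051*(-1/460) - 427*1/1107) = -275720/3 - (-1051/460 - 427/1107) = -275720/3 - 1*(-1359877/509220) = -275720/3 + 1359877/509220 = -46799352923/509220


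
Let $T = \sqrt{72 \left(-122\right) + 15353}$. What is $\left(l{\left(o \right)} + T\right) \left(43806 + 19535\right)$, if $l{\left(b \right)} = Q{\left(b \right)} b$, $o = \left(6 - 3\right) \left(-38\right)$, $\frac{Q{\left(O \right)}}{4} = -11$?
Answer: $317718456 + 63341 \sqrt{6569} \approx 3.2285 \cdot 10^{8}$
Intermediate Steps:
$Q{\left(O \right)} = -44$ ($Q{\left(O \right)} = 4 \left(-11\right) = -44$)
$o = -114$ ($o = \left(6 - 3\right) \left(-38\right) = 3 \left(-38\right) = -114$)
$l{\left(b \right)} = - 44 b$
$T = \sqrt{6569}$ ($T = \sqrt{-8784 + 15353} = \sqrt{6569} \approx 81.049$)
$\left(l{\left(o \right)} + T\right) \left(43806 + 19535\right) = \left(\left(-44\right) \left(-114\right) + \sqrt{6569}\right) \left(43806 + 19535\right) = \left(5016 + \sqrt{6569}\right) 63341 = 317718456 + 63341 \sqrt{6569}$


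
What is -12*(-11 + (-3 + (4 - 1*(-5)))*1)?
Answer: 60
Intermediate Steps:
-12*(-11 + (-3 + (4 - 1*(-5)))*1) = -12*(-11 + (-3 + (4 + 5))*1) = -12*(-11 + (-3 + 9)*1) = -12*(-11 + 6*1) = -12*(-11 + 6) = -12*(-5) = 60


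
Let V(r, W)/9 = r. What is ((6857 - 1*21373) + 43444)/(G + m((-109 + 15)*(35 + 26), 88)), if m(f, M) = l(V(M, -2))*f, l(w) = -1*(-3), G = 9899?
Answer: -28928/7303 ≈ -3.9611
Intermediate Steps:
V(r, W) = 9*r
l(w) = 3
m(f, M) = 3*f
((6857 - 1*21373) + 43444)/(G + m((-109 + 15)*(35 + 26), 88)) = ((6857 - 1*21373) + 43444)/(9899 + 3*((-109 + 15)*(35 + 26))) = ((6857 - 21373) + 43444)/(9899 + 3*(-94*61)) = (-14516 + 43444)/(9899 + 3*(-5734)) = 28928/(9899 - 17202) = 28928/(-7303) = 28928*(-1/7303) = -28928/7303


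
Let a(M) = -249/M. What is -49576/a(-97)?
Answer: -4808872/249 ≈ -19313.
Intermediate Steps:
-49576/a(-97) = -49576/((-249/(-97))) = -49576/((-249*(-1/97))) = -49576/249/97 = -49576*97/249 = -4808872/249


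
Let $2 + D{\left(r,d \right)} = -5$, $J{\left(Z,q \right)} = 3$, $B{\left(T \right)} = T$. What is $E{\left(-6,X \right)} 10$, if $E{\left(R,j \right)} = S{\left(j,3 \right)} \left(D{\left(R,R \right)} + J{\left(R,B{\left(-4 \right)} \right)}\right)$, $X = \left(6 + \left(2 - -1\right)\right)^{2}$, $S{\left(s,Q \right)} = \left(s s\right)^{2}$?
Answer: $-1721868840$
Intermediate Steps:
$S{\left(s,Q \right)} = s^{4}$ ($S{\left(s,Q \right)} = \left(s^{2}\right)^{2} = s^{4}$)
$D{\left(r,d \right)} = -7$ ($D{\left(r,d \right)} = -2 - 5 = -7$)
$X = 81$ ($X = \left(6 + \left(2 + 1\right)\right)^{2} = \left(6 + 3\right)^{2} = 9^{2} = 81$)
$E{\left(R,j \right)} = - 4 j^{4}$ ($E{\left(R,j \right)} = j^{4} \left(-7 + 3\right) = j^{4} \left(-4\right) = - 4 j^{4}$)
$E{\left(-6,X \right)} 10 = - 4 \cdot 81^{4} \cdot 10 = \left(-4\right) 43046721 \cdot 10 = \left(-172186884\right) 10 = -1721868840$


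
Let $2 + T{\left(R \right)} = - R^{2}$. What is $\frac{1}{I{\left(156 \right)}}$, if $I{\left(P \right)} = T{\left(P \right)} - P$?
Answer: $- \frac{1}{24494} \approx -4.0826 \cdot 10^{-5}$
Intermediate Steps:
$T{\left(R \right)} = -2 - R^{2}$
$I{\left(P \right)} = -2 - P - P^{2}$ ($I{\left(P \right)} = \left(-2 - P^{2}\right) - P = -2 - P - P^{2}$)
$\frac{1}{I{\left(156 \right)}} = \frac{1}{-2 - 156 - 156^{2}} = \frac{1}{-2 - 156 - 24336} = \frac{1}{-24494} = - \frac{1}{24494}$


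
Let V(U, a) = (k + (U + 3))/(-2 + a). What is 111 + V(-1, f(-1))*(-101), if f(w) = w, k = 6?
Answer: 1141/3 ≈ 380.33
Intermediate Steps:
V(U, a) = (9 + U)/(-2 + a) (V(U, a) = (6 + (U + 3))/(-2 + a) = (6 + (3 + U))/(-2 + a) = (9 + U)/(-2 + a))
111 + V(-1, f(-1))*(-101) = 111 + ((9 - 1)/(-2 - 1))*(-101) = 111 + (8/(-3))*(-101) = 111 - ⅓*8*(-101) = 111 - 8/3*(-101) = 111 + 808/3 = 1141/3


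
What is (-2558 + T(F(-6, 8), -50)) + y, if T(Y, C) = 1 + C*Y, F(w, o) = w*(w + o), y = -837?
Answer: -2794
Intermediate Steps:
F(w, o) = w*(o + w)
(-2558 + T(F(-6, 8), -50)) + y = (-2558 + (1 - (-300)*(8 - 6))) - 837 = (-2558 + (1 - (-300)*2)) - 837 = (-2558 + (1 - 50*(-12))) - 837 = (-2558 + (1 + 600)) - 837 = (-2558 + 601) - 837 = -1957 - 837 = -2794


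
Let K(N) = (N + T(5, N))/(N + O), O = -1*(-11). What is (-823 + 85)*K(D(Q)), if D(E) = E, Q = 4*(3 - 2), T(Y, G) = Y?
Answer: -2214/5 ≈ -442.80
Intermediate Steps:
O = 11
Q = 4 (Q = 4*1 = 4)
K(N) = (5 + N)/(11 + N) (K(N) = (N + 5)/(N + 11) = (5 + N)/(11 + N))
(-823 + 85)*K(D(Q)) = (-823 + 85)*((5 + 4)/(11 + 4)) = -738*9/15 = -246*9/5 = -738*⅗ = -2214/5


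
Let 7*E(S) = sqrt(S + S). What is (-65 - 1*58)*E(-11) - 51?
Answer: -51 - 123*I*sqrt(22)/7 ≈ -51.0 - 82.417*I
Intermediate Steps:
E(S) = sqrt(2)*sqrt(S)/7 (E(S) = sqrt(S + S)/7 = sqrt(2*S)/7 = (sqrt(2)*sqrt(S))/7 = sqrt(2)*sqrt(S)/7)
(-65 - 1*58)*E(-11) - 51 = (-65 - 1*58)*(sqrt(2)*sqrt(-11)/7) - 51 = (-65 - 58)*(sqrt(2)*(I*sqrt(11))/7) - 51 = -123*I*sqrt(22)/7 - 51 = -51 - 123*I*sqrt(22)/7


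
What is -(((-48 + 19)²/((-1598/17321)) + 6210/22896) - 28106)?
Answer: 12609742103/338776 ≈ 37222.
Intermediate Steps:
-(((-48 + 19)²/((-1598/17321)) + 6210/22896) - 28106) = -(((-29)²/((-1598*1/17321)) + 6210*(1/22896)) - 28106) = -((841/(-1598/17321) + 115/424) - 28106) = -((841*(-17321/1598) + 115/424) - 28106) = -((-14566961/1598 + 115/424) - 28106) = -(-3088103847/338776 - 28106) = -1*(-12609742103/338776) = 12609742103/338776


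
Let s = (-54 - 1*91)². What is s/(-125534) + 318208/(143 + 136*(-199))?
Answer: -40511937097/3379500814 ≈ -11.988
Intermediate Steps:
s = 21025 (s = (-54 - 91)² = (-145)² = 21025)
s/(-125534) + 318208/(143 + 136*(-199)) = 21025/(-125534) + 318208/(143 + 136*(-199)) = 21025*(-1/125534) + 318208/(143 - 27064) = -21025/125534 + 318208/(-26921) = -21025/125534 + 318208*(-1/26921) = -21025/125534 - 318208/26921 = -40511937097/3379500814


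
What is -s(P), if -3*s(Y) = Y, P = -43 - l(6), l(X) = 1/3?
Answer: -130/9 ≈ -14.444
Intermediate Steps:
l(X) = 1/3
P = -130/3 (P = -43 - 1*1/3 = -43 - 1/3 = -130/3 ≈ -43.333)
s(Y) = -Y/3
-s(P) = -(-1)*(-130)/(3*3) = -1*130/9 = -130/9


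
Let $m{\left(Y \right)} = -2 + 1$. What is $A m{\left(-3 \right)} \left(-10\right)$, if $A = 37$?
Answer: $370$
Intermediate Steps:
$m{\left(Y \right)} = -1$
$A m{\left(-3 \right)} \left(-10\right) = 37 \left(-1\right) \left(-10\right) = \left(-37\right) \left(-10\right) = 370$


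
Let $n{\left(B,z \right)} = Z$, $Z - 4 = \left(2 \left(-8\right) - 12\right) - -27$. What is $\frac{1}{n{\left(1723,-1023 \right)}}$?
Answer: $\frac{1}{3} \approx 0.33333$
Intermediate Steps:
$Z = 3$ ($Z = 4 + \left(\left(2 \left(-8\right) - 12\right) - -27\right) = 4 + \left(\left(-16 - 12\right) + 27\right) = 4 + \left(-28 + 27\right) = 4 - 1 = 3$)
$n{\left(B,z \right)} = 3$
$\frac{1}{n{\left(1723,-1023 \right)}} = \frac{1}{3}$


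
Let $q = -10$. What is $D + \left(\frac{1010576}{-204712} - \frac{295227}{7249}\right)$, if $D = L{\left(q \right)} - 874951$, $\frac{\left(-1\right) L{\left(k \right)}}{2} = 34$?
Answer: $- \frac{162319823045440}{185494661} \approx -8.7507 \cdot 10^{5}$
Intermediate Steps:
$L{\left(k \right)} = -68$ ($L{\left(k \right)} = \left(-2\right) 34 = -68$)
$D = -875019$ ($D = -68 - 874951 = -875019$)
$D + \left(\frac{1010576}{-204712} - \frac{295227}{7249}\right) = -875019 + \left(\frac{1010576}{-204712} - \frac{295227}{7249}\right) = -875019 + \left(1010576 \left(- \frac{1}{204712}\right) - \frac{295227}{7249}\right) = -875019 - \frac{8470271881}{185494661} = - \frac{162319823045440}{185494661}$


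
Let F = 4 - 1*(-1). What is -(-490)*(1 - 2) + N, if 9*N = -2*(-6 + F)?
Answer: -4408/9 ≈ -489.78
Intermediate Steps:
F = 5 (F = 4 + 1 = 5)
N = 2/9 (N = (-2*(-6 + 5))/9 = (-2*(-1))/9 = (1/9)*2 = 2/9 ≈ 0.22222)
-(-490)*(1 - 2) + N = -(-490)*(1 - 2) + 2/9 = -(-490)*(-1) + 2/9 = -98*5 + 2/9 = -490 + 2/9 = -4408/9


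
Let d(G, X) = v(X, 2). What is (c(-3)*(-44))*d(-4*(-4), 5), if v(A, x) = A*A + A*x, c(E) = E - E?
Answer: 0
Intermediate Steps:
c(E) = 0
v(A, x) = A² + A*x
d(G, X) = X*(2 + X) (d(G, X) = X*(X + 2) = X*(2 + X))
(c(-3)*(-44))*d(-4*(-4), 5) = (0*(-44))*(5*(2 + 5)) = 0*(5*7) = 0*35 = 0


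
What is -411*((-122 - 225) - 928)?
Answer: 524025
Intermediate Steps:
-411*((-122 - 225) - 928) = -411*(-347 - 928) = -411*(-1275) = 524025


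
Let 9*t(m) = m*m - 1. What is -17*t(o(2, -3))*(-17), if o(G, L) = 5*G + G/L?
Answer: 223975/81 ≈ 2765.1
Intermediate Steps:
t(m) = -⅑ + m²/9 (t(m) = (m*m - 1)/9 = (m² - 1)/9 = (-1 + m²)/9 = -⅑ + m²/9)
-17*t(o(2, -3))*(-17) = -17*(-⅑ + (5*2 + 2/(-3))²/9)*(-17) = -17*(-⅑ + (10 + 2*(-⅓))²/9)*(-17) = -17*(-⅑ + (10 - ⅔)²/9)*(-17) = -17*(-⅑ + (28/3)²/9)*(-17) = -17*(-⅑ + (⅑)*(784/9))*(-17) = -17*(-⅑ + 784/81)*(-17) = -17*775/81*(-17) = -13175/81*(-17) = 223975/81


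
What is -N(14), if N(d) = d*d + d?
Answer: -210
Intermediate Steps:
N(d) = d + d² (N(d) = d² + d = d + d²)
-N(14) = -14*(1 + 14) = -14*15 = -1*210 = -210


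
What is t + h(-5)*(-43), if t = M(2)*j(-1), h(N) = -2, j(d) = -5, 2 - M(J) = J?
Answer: 86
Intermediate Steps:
M(J) = 2 - J
t = 0 (t = (2 - 1*2)*(-5) = (2 - 2)*(-5) = 0*(-5) = 0)
t + h(-5)*(-43) = 0 - 2*(-43) = 0 + 86 = 86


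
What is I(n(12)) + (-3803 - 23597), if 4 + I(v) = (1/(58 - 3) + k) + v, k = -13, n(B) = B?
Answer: -1507274/55 ≈ -27405.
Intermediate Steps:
I(v) = -934/55 + v (I(v) = -4 + ((1/(58 - 3) - 13) + v) = -4 + ((1/55 - 13) + v) = -4 + (-714/55 + v) = -934/55 + v)
I(n(12)) + (-3803 - 23597) = (-934/55 + 12) + (-3803 - 23597) = -274/55 - 27400 = -1507274/55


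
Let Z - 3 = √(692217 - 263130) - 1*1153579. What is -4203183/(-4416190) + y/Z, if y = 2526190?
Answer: -234713477563311823/189573810736476610 - 81490*√429087/42927005119 ≈ -1.2394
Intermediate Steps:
Z = -1153576 + √429087 (Z = 3 + (√(692217 - 263130) - 1*1153579) = 3 + (√429087 - 1153579) = 3 + (-1153579 + √429087) = -1153576 + √429087 ≈ -1.1529e+6)
-4203183/(-4416190) + y/Z = -4203183/(-4416190) + 2526190/(-1153576 + √429087) = -4203183*(-1/4416190) + 2526190/(-1153576 + √429087) = 4203183/4416190 + 2526190/(-1153576 + √429087)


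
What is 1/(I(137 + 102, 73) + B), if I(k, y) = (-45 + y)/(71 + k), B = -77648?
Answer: -155/12035426 ≈ -1.2879e-5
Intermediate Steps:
I(k, y) = (-45 + y)/(71 + k)
1/(I(137 + 102, 73) + B) = 1/((-45 + 73)/(71 + (137 + 102)) - 77648) = 1/(28/(71 + 239) - 77648) = 1/(28/310 - 77648) = 1/((1/310)*28 - 77648) = 1/(14/155 - 77648) = 1/(-12035426/155) = -155/12035426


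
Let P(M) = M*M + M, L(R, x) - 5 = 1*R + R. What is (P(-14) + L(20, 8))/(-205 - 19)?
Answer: -227/224 ≈ -1.0134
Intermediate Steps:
L(R, x) = 5 + 2*R (L(R, x) = 5 + (1*R + R) = 5 + (R + R) = 5 + 2*R)
P(M) = M + M² (P(M) = M² + M = M + M²)
(P(-14) + L(20, 8))/(-205 - 19) = (-14*(1 - 14) + (5 + 2*20))/(-205 - 19) = (-14*(-13) + (5 + 40))/(-224) = (182 + 45)*(-1/224) = 227*(-1/224) = -227/224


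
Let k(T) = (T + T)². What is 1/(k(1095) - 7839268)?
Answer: -1/3043168 ≈ -3.2860e-7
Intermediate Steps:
k(T) = 4*T² (k(T) = (2*T)² = 4*T²)
1/(k(1095) - 7839268) = 1/(4*1095² - 7839268) = 1/(4*1199025 - 7839268) = 1/(4796100 - 7839268) = 1/(-3043168) = -1/3043168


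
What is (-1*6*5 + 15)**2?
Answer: 225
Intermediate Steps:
(-1*6*5 + 15)**2 = (-6*5 + 15)**2 = (-30 + 15)**2 = (-15)**2 = 225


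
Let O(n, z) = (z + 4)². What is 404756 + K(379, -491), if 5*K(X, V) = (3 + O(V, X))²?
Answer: 21520566644/5 ≈ 4.3041e+9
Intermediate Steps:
O(n, z) = (4 + z)²
K(X, V) = (3 + (4 + X)²)²/5
404756 + K(379, -491) = 404756 + (3 + (4 + 379)²)²/5 = 404756 + (3 + 383²)²/5 = 404756 + (3 + 146689)²/5 = 404756 + (⅕)*146692² = 404756 + (⅕)*21518542864 = 404756 + 21518542864/5 = 21520566644/5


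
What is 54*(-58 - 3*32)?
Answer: -8316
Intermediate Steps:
54*(-58 - 3*32) = 54*(-58 - 96) = 54*(-154) = -8316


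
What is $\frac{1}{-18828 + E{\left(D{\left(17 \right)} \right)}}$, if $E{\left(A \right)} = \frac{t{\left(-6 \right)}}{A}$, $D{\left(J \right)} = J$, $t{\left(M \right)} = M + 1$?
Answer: $- \frac{17}{320081} \approx -5.3112 \cdot 10^{-5}$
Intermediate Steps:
$t{\left(M \right)} = 1 + M$
$E{\left(A \right)} = - \frac{5}{A}$ ($E{\left(A \right)} = \frac{1 - 6}{A} = - \frac{5}{A}$)
$\frac{1}{-18828 + E{\left(D{\left(17 \right)} \right)}} = \frac{1}{-18828 - \frac{5}{17}} = \frac{1}{- \frac{320081}{17}} = - \frac{17}{320081}$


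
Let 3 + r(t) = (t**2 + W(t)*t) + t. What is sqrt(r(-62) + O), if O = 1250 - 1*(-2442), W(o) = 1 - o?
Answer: sqrt(3565) ≈ 59.708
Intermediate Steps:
O = 3692 (O = 1250 + 2442 = 3692)
r(t) = -3 + t + t**2 + t*(1 - t) (r(t) = -3 + ((t**2 + (1 - t)*t) + t) = -3 + ((t**2 + t*(1 - t)) + t) = -3 + (t + t**2 + t*(1 - t)) = -3 + t + t**2 + t*(1 - t))
sqrt(r(-62) + O) = sqrt((-3 + 2*(-62)) + 3692) = sqrt((-3 - 124) + 3692) = sqrt(-127 + 3692) = sqrt(3565)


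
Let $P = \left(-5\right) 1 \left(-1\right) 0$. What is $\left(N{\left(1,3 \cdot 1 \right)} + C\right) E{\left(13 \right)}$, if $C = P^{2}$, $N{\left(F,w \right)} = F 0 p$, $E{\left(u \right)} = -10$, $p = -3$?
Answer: $0$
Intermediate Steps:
$P = 0$ ($P = \left(-5\right) \left(-1\right) 0 = 5 \cdot 0 = 0$)
$N{\left(F,w \right)} = 0$ ($N{\left(F,w \right)} = F 0 \left(-3\right) = 0 \left(-3\right) = 0$)
$C = 0$ ($C = 0^{2} = 0$)
$\left(N{\left(1,3 \cdot 1 \right)} + C\right) E{\left(13 \right)} = \left(0 + 0\right) \left(-10\right) = 0 \left(-10\right) = 0$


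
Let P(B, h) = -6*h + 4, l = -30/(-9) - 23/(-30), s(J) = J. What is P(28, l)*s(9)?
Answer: -927/5 ≈ -185.40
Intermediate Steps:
l = 41/10 (l = -30*(-1/9) - 23*(-1/30) = 10/3 + 23/30 = 41/10 ≈ 4.1000)
P(B, h) = 4 - 6*h
P(28, l)*s(9) = (4 - 6*41/10)*9 = (4 - 123/5)*9 = -103/5*9 = -927/5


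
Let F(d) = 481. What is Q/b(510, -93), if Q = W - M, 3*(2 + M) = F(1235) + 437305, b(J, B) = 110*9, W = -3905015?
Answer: -2430565/594 ≈ -4091.9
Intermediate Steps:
b(J, B) = 990
M = 437780/3 (M = -2 + (481 + 437305)/3 = -2 + (⅓)*437786 = -2 + 437786/3 = 437780/3 ≈ 1.4593e+5)
Q = -12152825/3 (Q = -3905015 - 1*437780/3 = -3905015 - 437780/3 = -12152825/3 ≈ -4.0509e+6)
Q/b(510, -93) = -12152825/3/990 = -12152825/3*1/990 = -2430565/594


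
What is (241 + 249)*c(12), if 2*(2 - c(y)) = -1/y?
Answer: 12005/12 ≈ 1000.4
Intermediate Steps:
c(y) = 2 + 1/(2*y) (c(y) = 2 - (-1)/(2*y) = 2 + 1/(2*y))
(241 + 249)*c(12) = (241 + 249)*(2 + (½)/12) = 490*(2 + (½)*(1/12)) = 490*(2 + 1/24) = 490*(49/24) = 12005/12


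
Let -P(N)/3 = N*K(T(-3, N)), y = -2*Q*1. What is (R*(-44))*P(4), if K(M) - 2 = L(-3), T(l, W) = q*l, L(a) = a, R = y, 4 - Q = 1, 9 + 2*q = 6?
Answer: 3168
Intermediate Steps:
q = -3/2 (q = -9/2 + (½)*6 = -9/2 + 3 = -3/2 ≈ -1.5000)
Q = 3 (Q = 4 - 1*1 = 4 - 1 = 3)
y = -6 (y = -2*3*1 = -6*1 = -6)
R = -6
T(l, W) = -3*l/2
K(M) = -1 (K(M) = 2 - 3 = -1)
P(N) = 3*N (P(N) = -3*N*(-1) = -(-3)*N = 3*N)
(R*(-44))*P(4) = (-6*(-44))*(3*4) = 264*12 = 3168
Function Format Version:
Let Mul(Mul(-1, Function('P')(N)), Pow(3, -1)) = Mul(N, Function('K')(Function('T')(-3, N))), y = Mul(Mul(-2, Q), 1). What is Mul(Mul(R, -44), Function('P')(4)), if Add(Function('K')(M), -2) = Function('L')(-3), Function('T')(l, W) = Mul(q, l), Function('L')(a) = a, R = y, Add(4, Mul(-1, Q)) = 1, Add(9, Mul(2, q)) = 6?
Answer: 3168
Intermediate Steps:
q = Rational(-3, 2) (q = Add(Rational(-9, 2), Mul(Rational(1, 2), 6)) = Add(Rational(-9, 2), 3) = Rational(-3, 2) ≈ -1.5000)
Q = 3 (Q = Add(4, Mul(-1, 1)) = Add(4, -1) = 3)
y = -6 (y = Mul(Mul(-2, 3), 1) = Mul(-6, 1) = -6)
R = -6
Function('T')(l, W) = Mul(Rational(-3, 2), l)
Function('K')(M) = -1 (Function('K')(M) = Add(2, -3) = -1)
Function('P')(N) = Mul(3, N) (Function('P')(N) = Mul(-3, Mul(N, -1)) = Mul(-3, Mul(-1, N)) = Mul(3, N))
Mul(Mul(R, -44), Function('P')(4)) = Mul(Mul(-6, -44), Mul(3, 4)) = Mul(264, 12) = 3168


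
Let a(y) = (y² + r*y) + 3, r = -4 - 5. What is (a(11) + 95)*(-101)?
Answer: -12120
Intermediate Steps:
r = -9
a(y) = 3 + y² - 9*y (a(y) = (y² - 9*y) + 3 = 3 + y² - 9*y)
(a(11) + 95)*(-101) = ((3 + 11² - 9*11) + 95)*(-101) = ((3 + 121 - 99) + 95)*(-101) = (25 + 95)*(-101) = 120*(-101) = -12120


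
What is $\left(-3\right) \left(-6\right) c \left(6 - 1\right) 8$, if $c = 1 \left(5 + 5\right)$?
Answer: $7200$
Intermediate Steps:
$c = 10$ ($c = 1 \cdot 10 = 10$)
$\left(-3\right) \left(-6\right) c \left(6 - 1\right) 8 = \left(-3\right) \left(-6\right) 10 \left(6 - 1\right) 8 = 18 \cdot 10 \cdot 5 \cdot 8 = 18 \cdot 50 \cdot 8 = 18 \cdot 400 = 7200$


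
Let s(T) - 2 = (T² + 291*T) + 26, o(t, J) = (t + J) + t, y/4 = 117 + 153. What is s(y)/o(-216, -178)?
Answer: -740354/305 ≈ -2427.4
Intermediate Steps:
y = 1080 (y = 4*(117 + 153) = 4*270 = 1080)
o(t, J) = J + 2*t (o(t, J) = (J + t) + t = J + 2*t)
s(T) = 28 + T² + 291*T (s(T) = 2 + ((T² + 291*T) + 26) = 2 + (26 + T² + 291*T) = 28 + T² + 291*T)
s(y)/o(-216, -178) = (28 + 1080² + 291*1080)/(-178 + 2*(-216)) = (28 + 1166400 + 314280)/(-178 - 432) = 1480708/(-610) = 1480708*(-1/610) = -740354/305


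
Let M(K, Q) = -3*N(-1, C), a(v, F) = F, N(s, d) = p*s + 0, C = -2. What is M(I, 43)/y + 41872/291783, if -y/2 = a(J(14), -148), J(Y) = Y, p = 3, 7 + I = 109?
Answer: 15020159/86367768 ≈ 0.17391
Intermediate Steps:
I = 102 (I = -7 + 109 = 102)
N(s, d) = 3*s (N(s, d) = 3*s + 0 = 3*s)
M(K, Q) = 9 (M(K, Q) = -9*(-1) = -3*(-3) = 9)
y = 296 (y = -2*(-148) = 296)
M(I, 43)/y + 41872/291783 = 9/296 + 41872/291783 = 15020159/86367768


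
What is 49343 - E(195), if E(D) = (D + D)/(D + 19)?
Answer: 5279506/107 ≈ 49341.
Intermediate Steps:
E(D) = 2*D/(19 + D) (E(D) = (2*D)/(19 + D) = 2*D/(19 + D))
49343 - E(195) = 49343 - 2*195/(19 + 195) = 49343 - 2*195/214 = 49343 - 1*195/107 = 49343 - 195/107 = 5279506/107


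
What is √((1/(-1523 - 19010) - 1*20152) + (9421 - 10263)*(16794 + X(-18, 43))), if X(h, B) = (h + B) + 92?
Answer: I*√6011742928346579/20533 ≈ 3776.1*I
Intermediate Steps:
X(h, B) = 92 + B + h (X(h, B) = (B + h) + 92 = 92 + B + h)
√((1/(-1523 - 19010) - 1*20152) + (9421 - 10263)*(16794 + X(-18, 43))) = √((1/(-1523 - 19010) - 1*20152) + (9421 - 10263)*(16794 + (92 + 43 - 18))) = √((1/(-20533) - 20152) - 842*(16794 + 117)) = √((-1/20533 - 20152) - 842*16911) = √(-413781017/20533 - 14239062) = √(-292784441063/20533) = I*√6011742928346579/20533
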